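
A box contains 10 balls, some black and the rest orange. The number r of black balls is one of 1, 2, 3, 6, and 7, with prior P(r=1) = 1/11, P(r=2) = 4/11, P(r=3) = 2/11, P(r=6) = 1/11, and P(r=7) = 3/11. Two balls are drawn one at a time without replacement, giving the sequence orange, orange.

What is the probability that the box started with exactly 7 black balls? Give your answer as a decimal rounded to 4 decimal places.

0.0439

The likelihood of the observed sequence under each hypothesis: P(data | r = 1) = (9/10)(8/9) = 4/5; P(data | r = 2) = (8/10)(7/9) = 28/45; P(data | r = 3) = (7/10)(6/9) = 7/15; P(data | r = 6) = (4/10)(3/9) = 2/15; P(data | r = 7) = (3/10)(2/9) = 1/15.
Weighting by the prior gives 1/11 · 4/5 = 4/55, 4/11 · 28/45 = 112/495, 2/11 · 7/15 = 14/165, 1/11 · 2/15 = 2/165, 3/11 · 1/15 = 1/55; summing to 41/99.
Hence P(r = 7 | data) = (1/55) / (41/99) = 9/205.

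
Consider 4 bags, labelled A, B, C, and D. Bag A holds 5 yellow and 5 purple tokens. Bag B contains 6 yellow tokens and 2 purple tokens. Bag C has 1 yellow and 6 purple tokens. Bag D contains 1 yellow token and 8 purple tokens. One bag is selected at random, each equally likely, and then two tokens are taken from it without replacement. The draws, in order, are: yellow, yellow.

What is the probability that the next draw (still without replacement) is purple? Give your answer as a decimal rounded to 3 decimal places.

0.419

The likelihood of the observed sequence under each hypothesis: P(data | bag A) = (5/10)(4/9) = 0.22222; P(data | bag B) = (6/8)(5/7) = 0.53571; P(data | bag C) = (1/7)(0/6) = 0; P(data | bag D) = (1/9)(0/8) = 0.
The prior-weighted likelihoods are 1/4 · 0.22222 = 0.055556, 1/4 · 0.53571 = 0.13393, 1/4 · 0 = 0, 1/4 · 0 = 0; with total 0.18948.
Dividing through by the total gives posterior P(bag A | data) = 0.29319, P(bag B | data) = 0.70681, P(bag C | data) = 0, P(bag D | data) = 0.
The predictive probability is P(purple next | data) = (5/8)(0.29319) + (1/3)(0.70681) = 0.41885.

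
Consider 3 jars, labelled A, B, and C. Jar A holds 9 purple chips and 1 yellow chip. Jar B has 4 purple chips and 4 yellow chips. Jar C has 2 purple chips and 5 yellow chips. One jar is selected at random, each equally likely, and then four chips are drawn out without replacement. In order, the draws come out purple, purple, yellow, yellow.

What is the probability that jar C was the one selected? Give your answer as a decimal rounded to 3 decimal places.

For each hypothesis, P(data | H) works out to: P(data | jar A) = (9/10)(8/9)(1/8)(0/7) = 0; P(data | jar B) = (4/8)(3/7)(4/6)(3/5) = 3/35; P(data | jar C) = (2/7)(1/6)(5/5)(4/4) = 1/21.
The prior-weighted likelihoods are 1/3 · 0 = 0, 1/3 · 3/35 = 1/35, 1/3 · 1/21 = 1/63; these sum to 2/45.
Therefore the posterior P(jar C | data) = (1/63) / (2/45) = 5/14.

0.357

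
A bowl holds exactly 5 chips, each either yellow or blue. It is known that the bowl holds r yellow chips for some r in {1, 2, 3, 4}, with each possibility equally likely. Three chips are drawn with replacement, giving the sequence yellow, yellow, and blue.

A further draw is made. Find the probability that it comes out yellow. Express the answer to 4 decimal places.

Under each hypothesis, the probability of the observed sequence is: P(data | r = 1) = (1/5)(1/5)(4/5) = 4/125; P(data | r = 2) = (2/5)(2/5)(3/5) = 12/125; P(data | r = 3) = (3/5)(3/5)(2/5) = 18/125; P(data | r = 4) = (4/5)(4/5)(1/5) = 16/125.
Weighting by the prior gives 1/4 · 4/125 = 1/125, 1/4 · 12/125 = 3/125, 1/4 · 18/125 = 9/250, 1/4 · 16/125 = 4/125; summing to 1/10.
Dividing through by the total gives posterior P(r = 1 | data) = 2/25, P(r = 2 | data) = 6/25, P(r = 3 | data) = 9/25, P(r = 4 | data) = 8/25.
So P(yellow next | data) = Σ P(yellow next | H) P(H | data) = (1/5)(2/25) + (2/5)(6/25) + (3/5)(9/25) + (4/5)(8/25) = 73/125.

0.5840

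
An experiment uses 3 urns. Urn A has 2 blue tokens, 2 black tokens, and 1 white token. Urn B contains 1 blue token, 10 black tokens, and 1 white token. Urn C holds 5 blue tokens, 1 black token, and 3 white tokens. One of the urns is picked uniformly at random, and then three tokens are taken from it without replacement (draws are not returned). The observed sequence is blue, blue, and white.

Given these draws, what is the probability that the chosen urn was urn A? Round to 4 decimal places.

The likelihood of the observed sequence under each hypothesis: P(data | urn A) = (2/5)(1/4)(1/3) = 1/30; P(data | urn B) = (1/12)(0/11) = 0; P(data | urn C) = (5/9)(4/8)(3/7) = 5/42.
Weighting by the prior gives 1/3 · 1/30 = 1/90, 1/3 · 0 = 0, 1/3 · 5/42 = 5/126; summing to 16/315.
Hence P(urn A | data) = (1/90) / (16/315) = 7/32.

0.2188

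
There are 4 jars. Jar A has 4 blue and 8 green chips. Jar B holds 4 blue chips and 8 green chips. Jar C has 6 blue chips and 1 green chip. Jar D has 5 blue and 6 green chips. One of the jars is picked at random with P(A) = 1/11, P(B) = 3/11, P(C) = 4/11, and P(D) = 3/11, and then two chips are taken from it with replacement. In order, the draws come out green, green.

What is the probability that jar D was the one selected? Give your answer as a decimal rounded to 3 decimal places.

Compute the likelihood of the observed sequence for each case: P(data | jar A) = (8/12)(8/12) = 0.44444; P(data | jar B) = (8/12)(8/12) = 0.44444; P(data | jar C) = (1/7)(1/7) = 0.020408; P(data | jar D) = (6/11)(6/11) = 0.29752.
Multiplying each by its prior: 1/11 · 0.44444 = 0.040404, 3/11 · 0.44444 = 0.12121, 4/11 · 0.020408 = 0.0074212, 3/11 · 0.29752 = 0.081142; with total 0.25018.
Therefore the posterior P(jar D | data) = (0.081142) / (0.25018) = 0.32434.

0.324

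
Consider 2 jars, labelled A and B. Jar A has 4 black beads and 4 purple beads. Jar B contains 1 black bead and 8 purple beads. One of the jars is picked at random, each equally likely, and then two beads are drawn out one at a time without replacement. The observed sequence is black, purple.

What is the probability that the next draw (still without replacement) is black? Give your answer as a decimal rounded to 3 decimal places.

Under each hypothesis, the probability of the observed sequence is: P(data | jar A) = (4/8)(4/7) = 2/7; P(data | jar B) = (1/9)(8/8) = 1/9.
Multiplying each by its prior: 1/2 · 2/7 = 1/7, 1/2 · 1/9 = 1/18; these sum to 25/126.
Dividing through by the total gives posterior P(jar A | data) = 18/25, P(jar B | data) = 7/25.
The predictive probability is P(black next | data) = (1/2)(18/25) + (0)(7/25) = 9/25.

0.360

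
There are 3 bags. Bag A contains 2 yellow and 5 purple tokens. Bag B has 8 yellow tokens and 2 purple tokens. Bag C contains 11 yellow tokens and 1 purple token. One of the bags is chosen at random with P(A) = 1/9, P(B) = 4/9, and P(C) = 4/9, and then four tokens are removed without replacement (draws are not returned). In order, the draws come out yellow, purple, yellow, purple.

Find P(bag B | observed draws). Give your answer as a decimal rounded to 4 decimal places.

The likelihood of the observed sequence under each hypothesis: P(data | bag A) = (2/7)(5/6)(1/5)(4/4) = 0.047619; P(data | bag B) = (8/10)(2/9)(7/8)(1/7) = 0.022222; P(data | bag C) = (11/12)(1/11)(10/10)(0/9) = 0.
Weighting by the prior gives 1/9 · 0.047619 = 0.005291, 4/9 · 0.022222 = 0.0098765, 4/9 · 0 = 0; these sum to 0.015168.
Hence P(bag B | data) = (0.0098765) / (0.015168) = 0.65116.

0.6512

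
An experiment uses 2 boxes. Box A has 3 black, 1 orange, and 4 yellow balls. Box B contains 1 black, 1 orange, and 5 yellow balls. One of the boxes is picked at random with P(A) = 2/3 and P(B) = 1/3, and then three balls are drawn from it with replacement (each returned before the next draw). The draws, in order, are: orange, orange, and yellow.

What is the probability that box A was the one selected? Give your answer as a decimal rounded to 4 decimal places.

0.5173

Under each hypothesis, the probability of the observed sequence is: P(data | box A) = (1/8)(1/8)(4/8) = 0.0078125; P(data | box B) = (1/7)(1/7)(5/7) = 0.014577.
Multiplying each by its prior: 2/3 · 0.0078125 = 0.0052083, 1/3 · 0.014577 = 0.0048591; summing to 0.010067.
Therefore the posterior P(box A | data) = (0.0052083) / (0.010067) = 0.51735.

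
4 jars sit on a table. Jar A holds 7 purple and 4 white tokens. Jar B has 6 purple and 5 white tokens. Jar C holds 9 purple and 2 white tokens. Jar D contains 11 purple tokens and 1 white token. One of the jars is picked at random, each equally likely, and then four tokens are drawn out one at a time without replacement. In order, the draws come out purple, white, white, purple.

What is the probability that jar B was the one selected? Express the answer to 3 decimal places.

0.481

Compute the likelihood of the observed sequence for each case: P(data | jar A) = (7/11)(4/10)(3/9)(6/8) = 7/110; P(data | jar B) = (6/11)(5/10)(4/9)(5/8) = 5/66; P(data | jar C) = (9/11)(2/10)(1/9)(8/8) = 1/55; P(data | jar D) = (11/12)(1/11)(0/10) = 0.
Weighting by the prior gives 1/4 · 7/110 = 7/440, 1/4 · 5/66 = 5/264, 1/4 · 1/55 = 1/220, 1/4 · 0 = 0; these sum to 13/330.
Hence P(jar B | data) = (5/264) / (13/330) = 25/52.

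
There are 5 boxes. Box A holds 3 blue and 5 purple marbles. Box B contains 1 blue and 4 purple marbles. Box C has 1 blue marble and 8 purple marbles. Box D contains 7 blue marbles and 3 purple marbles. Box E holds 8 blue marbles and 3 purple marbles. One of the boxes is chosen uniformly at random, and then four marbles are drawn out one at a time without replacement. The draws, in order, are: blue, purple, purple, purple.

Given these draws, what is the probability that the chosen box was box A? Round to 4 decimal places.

0.2476

For each hypothesis, P(data | H) works out to: P(data | box A) = (3/8)(5/7)(4/6)(3/5) = 0.10714; P(data | box B) = (1/5)(4/4)(3/3)(2/2) = 0.2; P(data | box C) = (1/9)(8/8)(7/7)(6/6) = 0.11111; P(data | box D) = (7/10)(3/9)(2/8)(1/7) = 0.0083333; P(data | box E) = (8/11)(3/10)(2/9)(1/8) = 0.0060606.
The prior-weighted likelihoods are 1/5 · 0.10714 = 0.021429, 1/5 · 0.2 = 0.04, 1/5 · 0.11111 = 0.022222, 1/5 · 0.0083333 = 0.0016667, 1/5 · 0.0060606 = 0.0012121; these sum to 0.08653.
Hence P(box A | data) = (0.021429) / (0.08653) = 0.24764.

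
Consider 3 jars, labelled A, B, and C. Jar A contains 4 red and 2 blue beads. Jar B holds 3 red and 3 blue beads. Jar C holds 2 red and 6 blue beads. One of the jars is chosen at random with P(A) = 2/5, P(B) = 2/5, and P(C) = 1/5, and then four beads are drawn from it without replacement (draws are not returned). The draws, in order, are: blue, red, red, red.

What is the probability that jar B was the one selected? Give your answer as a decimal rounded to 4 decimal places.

0.2727

Compute the likelihood of the observed sequence for each case: P(data | jar A) = (2/6)(4/5)(3/4)(2/3) = 2/15; P(data | jar B) = (3/6)(3/5)(2/4)(1/3) = 1/20; P(data | jar C) = (6/8)(2/7)(1/6)(0/5) = 0.
The prior-weighted likelihoods are 2/5 · 2/15 = 4/75, 2/5 · 1/20 = 1/50, 1/5 · 0 = 0; summing to 11/150.
By Bayes' rule, P(jar B | data) = (1/50) / (11/150) = 3/11.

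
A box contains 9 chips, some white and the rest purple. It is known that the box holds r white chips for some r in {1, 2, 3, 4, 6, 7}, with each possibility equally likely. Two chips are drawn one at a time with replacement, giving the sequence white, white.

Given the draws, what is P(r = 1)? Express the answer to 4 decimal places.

For each hypothesis, P(data | H) works out to: P(data | r = 1) = (1/9)(1/9) = 1/81; P(data | r = 2) = (2/9)(2/9) = 4/81; P(data | r = 3) = (3/9)(3/9) = 1/9; P(data | r = 4) = (4/9)(4/9) = 16/81; P(data | r = 6) = (6/9)(6/9) = 4/9; P(data | r = 7) = (7/9)(7/9) = 49/81.
The prior-weighted likelihoods are 1/6 · 1/81 = 1/486, 1/6 · 4/81 = 2/243, 1/6 · 1/9 = 1/54, 1/6 · 16/81 = 8/243, 1/6 · 4/9 = 2/27, 1/6 · 49/81 = 49/486; these sum to 115/486.
By Bayes' rule, P(r = 1 | data) = (1/486) / (115/486) = 1/115.

0.0087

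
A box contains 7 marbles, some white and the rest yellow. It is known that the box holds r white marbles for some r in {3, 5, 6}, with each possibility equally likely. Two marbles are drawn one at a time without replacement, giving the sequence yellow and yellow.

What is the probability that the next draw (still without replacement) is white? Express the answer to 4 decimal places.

For each hypothesis, P(data | H) works out to: P(data | r = 3) = (4/7)(3/6) = 2/7; P(data | r = 5) = (2/7)(1/6) = 1/21; P(data | r = 6) = (1/7)(0/6) = 0.
Weighting by the prior gives 1/3 · 2/7 = 2/21, 1/3 · 1/21 = 1/63, 1/3 · 0 = 0; these sum to 1/9.
Dividing through by the total gives posterior P(r = 3 | data) = 6/7, P(r = 5 | data) = 1/7, P(r = 6 | data) = 0.
So P(white next | data) = Σ P(white next | H) P(H | data) = (3/5)(6/7) + (1)(1/7) = 23/35.

0.6571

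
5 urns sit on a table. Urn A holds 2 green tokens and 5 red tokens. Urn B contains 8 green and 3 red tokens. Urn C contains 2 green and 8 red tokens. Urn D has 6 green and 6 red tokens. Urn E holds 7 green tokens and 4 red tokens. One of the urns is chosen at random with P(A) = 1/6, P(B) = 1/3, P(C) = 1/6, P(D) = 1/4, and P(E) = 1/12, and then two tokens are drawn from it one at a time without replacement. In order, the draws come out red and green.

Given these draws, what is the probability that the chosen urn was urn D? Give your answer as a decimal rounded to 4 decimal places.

0.2946

The likelihood of the observed sequence under each hypothesis: P(data | urn A) = (5/7)(2/6) = 0.2381; P(data | urn B) = (3/11)(8/10) = 0.21818; P(data | urn C) = (8/10)(2/9) = 0.17778; P(data | urn D) = (6/12)(6/11) = 0.27273; P(data | urn E) = (4/11)(7/10) = 0.25455.
The prior-weighted likelihoods are 1/6 · 0.2381 = 0.039683, 1/3 · 0.21818 = 0.072727, 1/6 · 0.17778 = 0.02963, 1/4 · 0.27273 = 0.068182, 1/12 · 0.25455 = 0.021212; with total 0.23143.
So P(urn D | data) = (0.068182) / (0.23143) = 0.29461.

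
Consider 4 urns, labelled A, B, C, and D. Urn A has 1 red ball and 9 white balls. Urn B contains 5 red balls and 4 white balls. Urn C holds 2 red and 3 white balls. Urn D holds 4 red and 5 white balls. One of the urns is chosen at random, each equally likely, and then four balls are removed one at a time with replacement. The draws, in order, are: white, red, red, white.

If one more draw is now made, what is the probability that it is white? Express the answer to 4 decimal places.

0.5480

The likelihood of the observed sequence under each hypothesis: P(data | urn A) = (9/10)(1/10)(1/10)(9/10) = 0.0081; P(data | urn B) = (4/9)(5/9)(5/9)(4/9) = 0.060966; P(data | urn C) = (3/5)(2/5)(2/5)(3/5) = 0.0576; P(data | urn D) = (5/9)(4/9)(4/9)(5/9) = 0.060966.
Weighting by the prior gives 1/4 · 0.0081 = 0.002025, 1/4 · 0.060966 = 0.015242, 1/4 · 0.0576 = 0.0144, 1/4 · 0.060966 = 0.015242; with total 0.046908.
The posterior is then P(urn A | data) = 0.043169, P(urn B | data) = 0.32492, P(urn C | data) = 0.30698, P(urn D | data) = 0.32492.
Averaging over the posterior, P(white next | data) = (9/10)(0.043169) + (4/9)(0.32492) + (3/5)(0.30698) + (5/9)(0.32492) = 0.54797.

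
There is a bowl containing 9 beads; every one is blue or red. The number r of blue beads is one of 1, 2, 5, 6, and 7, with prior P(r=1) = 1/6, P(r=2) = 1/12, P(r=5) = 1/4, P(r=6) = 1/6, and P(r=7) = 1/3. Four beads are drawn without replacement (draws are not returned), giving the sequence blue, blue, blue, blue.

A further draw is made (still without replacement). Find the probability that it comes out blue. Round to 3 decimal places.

For each hypothesis, P(data | H) works out to: P(data | r = 1) = (1/9)(0/8) = 0; P(data | r = 2) = (2/9)(1/8)(0/7) = 0; P(data | r = 5) = (5/9)(4/8)(3/7)(2/6) = 0.039683; P(data | r = 6) = (6/9)(5/8)(4/7)(3/6) = 0.11905; P(data | r = 7) = (7/9)(6/8)(5/7)(4/6) = 0.27778.
Weighting by the prior gives 1/6 · 0 = 0, 1/12 · 0 = 0, 1/4 · 0.039683 = 0.0099206, 1/6 · 0.11905 = 0.019841, 1/3 · 0.27778 = 0.092593; summing to 0.12235.
Normalising, the posterior is P(r = 1 | data) = 0, P(r = 2 | data) = 0, P(r = 5 | data) = 0.081081, P(r = 6 | data) = 0.16216, P(r = 7 | data) = 0.75676.
The predictive probability is P(blue next | data) = (1/5)(0.081081) + (2/5)(0.16216) + (3/5)(0.75676) = 0.53514.

0.535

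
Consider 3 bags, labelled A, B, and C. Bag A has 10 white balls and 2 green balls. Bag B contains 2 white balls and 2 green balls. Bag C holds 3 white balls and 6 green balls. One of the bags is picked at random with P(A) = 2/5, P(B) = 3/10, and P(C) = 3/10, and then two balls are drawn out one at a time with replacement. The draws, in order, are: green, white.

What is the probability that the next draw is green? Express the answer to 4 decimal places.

0.4624

Compute the likelihood of the observed sequence for each case: P(data | bag A) = (2/12)(10/12) = 5/36; P(data | bag B) = (2/4)(2/4) = 1/4; P(data | bag C) = (6/9)(3/9) = 2/9.
The prior-weighted likelihoods are 2/5 · 5/36 = 1/18, 3/10 · 1/4 = 3/40, 3/10 · 2/9 = 1/15; these sum to 71/360.
Dividing through by the total gives posterior P(bag A | data) = 20/71, P(bag B | data) = 27/71, P(bag C | data) = 24/71.
Averaging over the posterior, P(green next | data) = (1/6)(20/71) + (1/2)(27/71) + (2/3)(24/71) = 197/426.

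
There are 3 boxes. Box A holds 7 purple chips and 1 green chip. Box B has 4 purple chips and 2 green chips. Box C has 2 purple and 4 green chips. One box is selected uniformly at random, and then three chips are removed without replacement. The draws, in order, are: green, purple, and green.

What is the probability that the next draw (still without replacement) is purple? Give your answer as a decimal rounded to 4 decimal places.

For each hypothesis, P(data | H) works out to: P(data | box A) = (1/8)(7/7)(0/6) = 0; P(data | box B) = (2/6)(4/5)(1/4) = 1/15; P(data | box C) = (4/6)(2/5)(3/4) = 1/5.
Multiplying each by its prior: 1/3 · 0 = 0, 1/3 · 1/15 = 1/45, 1/3 · 1/5 = 1/15; summing to 4/45.
Normalising, the posterior is P(box A | data) = 0, P(box B | data) = 1/4, P(box C | data) = 3/4.
Averaging over the posterior, P(purple next | data) = (1)(1/4) + (1/3)(3/4) = 1/2.

0.5000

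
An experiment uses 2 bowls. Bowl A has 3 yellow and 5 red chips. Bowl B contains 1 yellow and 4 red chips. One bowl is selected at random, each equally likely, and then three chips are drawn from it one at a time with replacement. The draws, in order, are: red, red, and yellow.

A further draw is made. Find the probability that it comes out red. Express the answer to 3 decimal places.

For each hypothesis, P(data | H) works out to: P(data | bowl A) = (5/8)(5/8)(3/8) = 0.14648; P(data | bowl B) = (4/5)(4/5)(1/5) = 0.128.
The prior-weighted likelihoods are 1/2 · 0.14648 = 0.073242, 1/2 · 0.128 = 0.064; summing to 0.13724.
Normalising, the posterior is P(bowl A | data) = 0.53367, P(bowl B | data) = 0.46633.
Averaging over the posterior, P(red next | data) = (5/8)(0.53367) + (4/5)(0.46633) = 0.70661.

0.707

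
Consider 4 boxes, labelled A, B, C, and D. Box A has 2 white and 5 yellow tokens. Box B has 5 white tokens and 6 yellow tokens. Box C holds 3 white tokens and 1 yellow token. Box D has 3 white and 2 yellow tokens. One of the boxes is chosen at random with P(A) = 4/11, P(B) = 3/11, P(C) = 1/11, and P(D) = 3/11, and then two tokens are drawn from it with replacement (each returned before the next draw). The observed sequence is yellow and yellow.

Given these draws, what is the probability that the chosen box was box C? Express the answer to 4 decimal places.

Compute the likelihood of the observed sequence for each case: P(data | box A) = (5/7)(5/7) = 0.5102; P(data | box B) = (6/11)(6/11) = 0.29752; P(data | box C) = (1/4)(1/4) = 0.0625; P(data | box D) = (2/5)(2/5) = 0.16.
Multiplying each by its prior: 4/11 · 0.5102 = 0.18553, 3/11 · 0.29752 = 0.081142, 1/11 · 0.0625 = 0.0056818, 3/11 · 0.16 = 0.043636; these sum to 0.31599.
So P(box C | data) = (0.0056818) / (0.31599) = 0.017981.

0.0180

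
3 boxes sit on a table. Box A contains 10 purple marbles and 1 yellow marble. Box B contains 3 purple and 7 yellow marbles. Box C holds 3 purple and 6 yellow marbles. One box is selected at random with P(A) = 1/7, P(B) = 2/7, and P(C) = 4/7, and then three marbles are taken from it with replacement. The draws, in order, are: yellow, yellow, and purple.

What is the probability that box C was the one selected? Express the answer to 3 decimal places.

Compute the likelihood of the observed sequence for each case: P(data | box A) = (1/11)(1/11)(10/11) = 0.0075131; P(data | box B) = (7/10)(7/10)(3/10) = 0.147; P(data | box C) = (6/9)(6/9)(3/9) = 0.14815.
Multiplying each by its prior: 1/7 · 0.0075131 = 0.0010733, 2/7 · 0.147 = 0.042, 4/7 · 0.14815 = 0.084656; summing to 0.12773.
By Bayes' rule, P(box C | data) = (0.084656) / (0.12773) = 0.66278.

0.663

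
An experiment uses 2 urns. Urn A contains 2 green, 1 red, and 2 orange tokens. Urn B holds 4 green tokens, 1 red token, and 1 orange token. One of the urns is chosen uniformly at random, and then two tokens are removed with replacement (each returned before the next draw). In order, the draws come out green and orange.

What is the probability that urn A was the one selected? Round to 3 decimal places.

The likelihood of the observed sequence under each hypothesis: P(data | urn A) = (2/5)(2/5) = 4/25; P(data | urn B) = (4/6)(1/6) = 1/9.
Weighting by the prior gives 1/2 · 4/25 = 2/25, 1/2 · 1/9 = 1/18; summing to 61/450.
Therefore the posterior P(urn A | data) = (2/25) / (61/450) = 36/61.

0.590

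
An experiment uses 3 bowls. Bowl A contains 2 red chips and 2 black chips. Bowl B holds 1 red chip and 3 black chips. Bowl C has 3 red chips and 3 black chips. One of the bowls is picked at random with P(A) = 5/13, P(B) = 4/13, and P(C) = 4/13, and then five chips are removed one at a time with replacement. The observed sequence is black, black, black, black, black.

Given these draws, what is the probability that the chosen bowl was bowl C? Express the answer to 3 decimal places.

Compute the likelihood of the observed sequence for each case: P(data | bowl A) = (2/4)(2/4)(2/4)(2/4)(2/4) = 0.03125; P(data | bowl B) = (3/4)(3/4)(3/4)(3/4)(3/4) = 0.2373; P(data | bowl C) = (3/6)(3/6)(3/6)(3/6)(3/6) = 0.03125.
Weighting by the prior gives 5/13 · 0.03125 = 0.012019, 4/13 · 0.2373 = 0.073017, 4/13 · 0.03125 = 0.0096154; with total 0.094651.
Therefore the posterior P(bowl C | data) = (0.0096154) / (0.094651) = 0.10159.

0.102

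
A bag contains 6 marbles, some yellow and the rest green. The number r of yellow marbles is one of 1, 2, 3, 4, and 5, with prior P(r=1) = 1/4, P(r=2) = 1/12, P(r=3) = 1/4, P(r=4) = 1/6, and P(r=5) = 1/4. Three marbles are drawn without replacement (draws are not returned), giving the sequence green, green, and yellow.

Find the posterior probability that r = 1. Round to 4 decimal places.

For each hypothesis, P(data | H) works out to: P(data | r = 1) = (5/6)(4/5)(1/4) = 1/6; P(data | r = 2) = (4/6)(3/5)(2/4) = 1/5; P(data | r = 3) = (3/6)(2/5)(3/4) = 3/20; P(data | r = 4) = (2/6)(1/5)(4/4) = 1/15; P(data | r = 5) = (1/6)(0/5) = 0.
The prior-weighted likelihoods are 1/4 · 1/6 = 1/24, 1/12 · 1/5 = 1/60, 1/4 · 3/20 = 3/80, 1/6 · 1/15 = 1/90, 1/4 · 0 = 0; summing to 77/720.
Hence P(r = 1 | data) = (1/24) / (77/720) = 30/77.

0.3896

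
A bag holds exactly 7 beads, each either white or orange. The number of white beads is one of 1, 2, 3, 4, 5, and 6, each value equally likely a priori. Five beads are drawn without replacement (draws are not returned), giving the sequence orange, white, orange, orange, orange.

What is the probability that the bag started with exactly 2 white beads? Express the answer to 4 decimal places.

Under each hypothesis, the probability of the observed sequence is: P(data | r = 1) = (6/7)(1/6)(5/5)(4/4)(3/3) = 1/7; P(data | r = 2) = (5/7)(2/6)(4/5)(3/4)(2/3) = 2/21; P(data | r = 3) = (4/7)(3/6)(3/5)(2/4)(1/3) = 1/35; P(data | r = 4) = (3/7)(4/6)(2/5)(1/4)(0/3) = 0; P(data | r = 5) = (2/7)(5/6)(1/5)(0/4) = 0; P(data | r = 6) = (1/7)(6/6)(0/5) = 0.
The prior-weighted likelihoods are 1/6 · 1/7 = 1/42, 1/6 · 2/21 = 1/63, 1/6 · 1/35 = 1/210, 1/6 · 0 = 0, 1/6 · 0 = 0, 1/6 · 0 = 0; these sum to 2/45.
So P(r = 2 | data) = (1/63) / (2/45) = 5/14.

0.3571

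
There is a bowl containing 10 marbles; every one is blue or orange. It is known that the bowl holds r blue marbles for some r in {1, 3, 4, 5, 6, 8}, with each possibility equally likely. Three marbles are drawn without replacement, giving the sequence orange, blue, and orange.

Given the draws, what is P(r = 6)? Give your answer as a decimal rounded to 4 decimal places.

For each hypothesis, P(data | H) works out to: P(data | r = 1) = (9/10)(1/9)(8/8) = 0.1; P(data | r = 3) = (7/10)(3/9)(6/8) = 0.175; P(data | r = 4) = (6/10)(4/9)(5/8) = 0.16667; P(data | r = 5) = (5/10)(5/9)(4/8) = 0.13889; P(data | r = 6) = (4/10)(6/9)(3/8) = 0.1; P(data | r = 8) = (2/10)(8/9)(1/8) = 0.022222.
Weighting by the prior gives 1/6 · 0.1 = 0.016667, 1/6 · 0.175 = 0.029167, 1/6 · 0.16667 = 0.027778, 1/6 · 0.13889 = 0.023148, 1/6 · 0.1 = 0.016667, 1/6 · 0.022222 = 0.0037037; these sum to 0.11713.
Therefore the posterior P(r = 6 | data) = (0.016667) / (0.11713) = 0.14229.

0.1423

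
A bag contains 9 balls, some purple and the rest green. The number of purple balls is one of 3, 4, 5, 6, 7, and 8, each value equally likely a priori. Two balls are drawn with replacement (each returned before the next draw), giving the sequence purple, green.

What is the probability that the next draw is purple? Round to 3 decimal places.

For each hypothesis, P(data | H) works out to: P(data | r = 3) = (3/9)(6/9) = 2/9; P(data | r = 4) = (4/9)(5/9) = 20/81; P(data | r = 5) = (5/9)(4/9) = 20/81; P(data | r = 6) = (6/9)(3/9) = 2/9; P(data | r = 7) = (7/9)(2/9) = 14/81; P(data | r = 8) = (8/9)(1/9) = 8/81.
Multiplying each by its prior: 1/6 · 2/9 = 1/27, 1/6 · 20/81 = 10/243, 1/6 · 20/81 = 10/243, 1/6 · 2/9 = 1/27, 1/6 · 14/81 = 7/243, 1/6 · 8/81 = 4/243; with total 49/243.
Dividing through by the total gives posterior P(r = 3 | data) = 9/49, P(r = 4 | data) = 10/49, P(r = 5 | data) = 10/49, P(r = 6 | data) = 9/49, P(r = 7 | data) = 1/7, P(r = 8 | data) = 4/49.
So P(purple next | data) = Σ P(purple next | H) P(H | data) = (1/3)(9/49) + (4/9)(10/49) + (5/9)(10/49) + (2/3)(9/49) + (7/9)(1/7) + (8/9)(4/49) = 4/7.

0.571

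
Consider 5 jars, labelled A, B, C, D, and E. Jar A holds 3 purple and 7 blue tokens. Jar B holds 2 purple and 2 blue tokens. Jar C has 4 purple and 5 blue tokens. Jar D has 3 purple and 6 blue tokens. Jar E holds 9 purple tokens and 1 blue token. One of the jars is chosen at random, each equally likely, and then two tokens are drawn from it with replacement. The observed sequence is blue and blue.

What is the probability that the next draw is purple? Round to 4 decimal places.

0.3768

The likelihood of the observed sequence under each hypothesis: P(data | jar A) = (7/10)(7/10) = 0.49; P(data | jar B) = (2/4)(2/4) = 0.25; P(data | jar C) = (5/9)(5/9) = 0.30864; P(data | jar D) = (6/9)(6/9) = 0.44444; P(data | jar E) = (1/10)(1/10) = 0.01.
The prior-weighted likelihoods are 1/5 · 0.49 = 0.098, 1/5 · 0.25 = 0.05, 1/5 · 0.30864 = 0.061728, 1/5 · 0.44444 = 0.088889, 1/5 · 0.01 = 0.002; with total 0.30062.
The posterior is then P(jar A | data) = 0.326, P(jar B | data) = 0.16632, P(jar C | data) = 0.20534, P(jar D | data) = 0.29569, P(jar E | data) = 0.006653.
So P(purple next | data) = Σ P(purple next | H) P(H | data) = (3/10)(0.326) + (1/2)(0.16632) + (4/9)(0.20534) + (1/3)(0.29569) + (9/10)(0.006653) = 0.37677.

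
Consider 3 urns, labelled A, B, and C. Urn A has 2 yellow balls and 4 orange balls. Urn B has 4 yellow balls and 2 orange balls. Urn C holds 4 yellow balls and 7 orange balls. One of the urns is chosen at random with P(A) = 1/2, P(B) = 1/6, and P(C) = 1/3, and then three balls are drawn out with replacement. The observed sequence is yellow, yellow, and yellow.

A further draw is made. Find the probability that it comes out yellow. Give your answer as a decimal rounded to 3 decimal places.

Under each hypothesis, the probability of the observed sequence is: P(data | urn A) = (2/6)(2/6)(2/6) = 0.037037; P(data | urn B) = (4/6)(4/6)(4/6) = 0.2963; P(data | urn C) = (4/11)(4/11)(4/11) = 0.048084.
Multiplying each by its prior: 1/2 · 0.037037 = 0.018519, 1/6 · 0.2963 = 0.049383, 1/3 · 0.048084 = 0.016028; with total 0.083929.
Dividing through by the total gives posterior P(urn A | data) = 0.22064, P(urn B | data) = 0.58838, P(urn C | data) = 0.19097.
The predictive probability is P(yellow next | data) = (1/3)(0.22064) + (2/3)(0.58838) + (4/11)(0.19097) = 0.53525.

0.535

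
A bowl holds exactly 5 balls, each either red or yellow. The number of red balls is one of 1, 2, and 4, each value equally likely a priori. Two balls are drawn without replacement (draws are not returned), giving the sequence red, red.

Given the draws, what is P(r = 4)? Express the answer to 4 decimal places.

Compute the likelihood of the observed sequence for each case: P(data | r = 1) = (1/5)(0/4) = 0; P(data | r = 2) = (2/5)(1/4) = 1/10; P(data | r = 4) = (4/5)(3/4) = 3/5.
Multiplying each by its prior: 1/3 · 0 = 0, 1/3 · 1/10 = 1/30, 1/3 · 3/5 = 1/5; with total 7/30.
Hence P(r = 4 | data) = (1/5) / (7/30) = 6/7.

0.8571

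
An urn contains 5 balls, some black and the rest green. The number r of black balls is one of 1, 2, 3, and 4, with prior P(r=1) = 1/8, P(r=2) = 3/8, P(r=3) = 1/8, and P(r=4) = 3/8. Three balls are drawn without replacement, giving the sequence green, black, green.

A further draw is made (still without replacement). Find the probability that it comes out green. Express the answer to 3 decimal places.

The likelihood of the observed sequence under each hypothesis: P(data | r = 1) = (4/5)(1/4)(3/3) = 1/5; P(data | r = 2) = (3/5)(2/4)(2/3) = 1/5; P(data | r = 3) = (2/5)(3/4)(1/3) = 1/10; P(data | r = 4) = (1/5)(4/4)(0/3) = 0.
Multiplying each by its prior: 1/8 · 1/5 = 1/40, 3/8 · 1/5 = 3/40, 1/8 · 1/10 = 1/80, 3/8 · 0 = 0; these sum to 9/80.
Dividing through by the total gives posterior P(r = 1 | data) = 2/9, P(r = 2 | data) = 2/3, P(r = 3 | data) = 1/9, P(r = 4 | data) = 0.
So P(green next | data) = Σ P(green next | H) P(H | data) = (1)(2/9) + (1/2)(2/3) + (0)(1/9) = 5/9.

0.556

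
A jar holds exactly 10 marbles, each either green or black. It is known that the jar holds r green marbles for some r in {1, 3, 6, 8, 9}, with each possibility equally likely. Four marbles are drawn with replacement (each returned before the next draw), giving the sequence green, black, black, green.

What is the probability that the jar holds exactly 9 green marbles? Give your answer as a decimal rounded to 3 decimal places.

Compute the likelihood of the observed sequence for each case: P(data | r = 1) = (1/10)(9/10)(9/10)(1/10) = 0.0081; P(data | r = 3) = (3/10)(7/10)(7/10)(3/10) = 0.0441; P(data | r = 6) = (6/10)(4/10)(4/10)(6/10) = 0.0576; P(data | r = 8) = (8/10)(2/10)(2/10)(8/10) = 0.0256; P(data | r = 9) = (9/10)(1/10)(1/10)(9/10) = 0.0081.
The prior-weighted likelihoods are 1/5 · 0.0081 = 0.00162, 1/5 · 0.0441 = 0.00882, 1/5 · 0.0576 = 0.01152, 1/5 · 0.0256 = 0.00512, 1/5 · 0.0081 = 0.00162; summing to 0.0287.
Therefore the posterior P(r = 9 | data) = (0.00162) / (0.0287) = 0.056446.

0.056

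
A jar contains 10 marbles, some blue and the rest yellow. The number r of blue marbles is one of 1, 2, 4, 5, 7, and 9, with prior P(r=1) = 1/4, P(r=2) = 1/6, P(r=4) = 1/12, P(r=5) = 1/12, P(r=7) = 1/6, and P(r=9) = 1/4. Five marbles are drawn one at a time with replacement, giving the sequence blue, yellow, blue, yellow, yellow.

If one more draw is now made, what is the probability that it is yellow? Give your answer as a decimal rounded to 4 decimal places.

0.6157

For each hypothesis, P(data | H) works out to: P(data | r = 1) = (1/10)(9/10)(1/10)(9/10)(9/10) = 0.00729; P(data | r = 2) = (2/10)(8/10)(2/10)(8/10)(8/10) = 0.02048; P(data | r = 4) = (4/10)(6/10)(4/10)(6/10)(6/10) = 0.03456; P(data | r = 5) = (5/10)(5/10)(5/10)(5/10)(5/10) = 0.03125; P(data | r = 7) = (7/10)(3/10)(7/10)(3/10)(3/10) = 0.01323; P(data | r = 9) = (9/10)(1/10)(9/10)(1/10)(1/10) = 0.00081.
Multiplying each by its prior: 1/4 · 0.00729 = 0.0018225, 1/6 · 0.02048 = 0.0034133, 1/12 · 0.03456 = 0.00288, 1/12 · 0.03125 = 0.0026042, 1/6 · 0.01323 = 0.002205, 1/4 · 0.00081 = 0.0002025; with total 0.013128.
Dividing through by the total gives posterior P(r = 1 | data) = 0.13883, P(r = 2 | data) = 0.26001, P(r = 4 | data) = 0.21939, P(r = 5 | data) = 0.19837, P(r = 7 | data) = 0.16797, P(r = 9 | data) = 0.015426.
Averaging over the posterior, P(yellow next | data) = (9/10)(0.13883) + (4/5)(0.26001) + (3/5)(0.21939) + (1/2)(0.19837) + (3/10)(0.16797) + (1/10)(0.015426) = 0.61571.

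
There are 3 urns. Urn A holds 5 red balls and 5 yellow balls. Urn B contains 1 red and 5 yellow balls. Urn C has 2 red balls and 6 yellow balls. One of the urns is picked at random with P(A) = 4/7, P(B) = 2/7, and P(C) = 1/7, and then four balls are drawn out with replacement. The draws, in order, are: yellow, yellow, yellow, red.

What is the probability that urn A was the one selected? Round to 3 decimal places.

Under each hypothesis, the probability of the observed sequence is: P(data | urn A) = (5/10)(5/10)(5/10)(5/10) = 0.0625; P(data | urn B) = (5/6)(5/6)(5/6)(1/6) = 0.096451; P(data | urn C) = (6/8)(6/8)(6/8)(2/8) = 0.10547.
The prior-weighted likelihoods are 4/7 · 0.0625 = 0.035714, 2/7 · 0.096451 = 0.027557, 1/7 · 0.10547 = 0.015067; with total 0.078339.
By Bayes' rule, P(urn A | data) = (0.035714) / (0.078339) = 0.4559.

0.456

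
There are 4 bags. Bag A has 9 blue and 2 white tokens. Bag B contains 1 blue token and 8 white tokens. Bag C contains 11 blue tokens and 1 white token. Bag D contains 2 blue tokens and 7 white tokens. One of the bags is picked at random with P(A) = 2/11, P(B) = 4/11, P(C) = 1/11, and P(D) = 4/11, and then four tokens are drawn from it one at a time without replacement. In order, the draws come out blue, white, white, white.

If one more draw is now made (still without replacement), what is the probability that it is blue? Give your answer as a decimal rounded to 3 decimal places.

Under each hypothesis, the probability of the observed sequence is: P(data | bag A) = (9/11)(2/10)(1/9)(0/8) = 0; P(data | bag B) = (1/9)(8/8)(7/7)(6/6) = 1/9; P(data | bag C) = (11/12)(1/11)(0/10) = 0; P(data | bag D) = (2/9)(7/8)(6/7)(5/6) = 5/36.
Multiplying each by its prior: 2/11 · 0 = 0, 4/11 · 1/9 = 4/99, 1/11 · 0 = 0, 4/11 · 5/36 = 5/99; with total 1/11.
The posterior is then P(bag A | data) = 0, P(bag B | data) = 4/9, P(bag C | data) = 0, P(bag D | data) = 5/9.
So P(blue next | data) = Σ P(blue next | H) P(H | data) = (0)(4/9) + (1/5)(5/9) = 1/9.

0.111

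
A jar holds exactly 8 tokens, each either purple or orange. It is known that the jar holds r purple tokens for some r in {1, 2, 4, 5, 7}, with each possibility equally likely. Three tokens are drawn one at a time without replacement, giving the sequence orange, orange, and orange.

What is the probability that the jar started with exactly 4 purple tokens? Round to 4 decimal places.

The likelihood of the observed sequence under each hypothesis: P(data | r = 1) = (7/8)(6/7)(5/6) = 5/8; P(data | r = 2) = (6/8)(5/7)(4/6) = 5/14; P(data | r = 4) = (4/8)(3/7)(2/6) = 1/14; P(data | r = 5) = (3/8)(2/7)(1/6) = 1/56; P(data | r = 7) = (1/8)(0/7) = 0.
Multiplying each by its prior: 1/5 · 5/8 = 1/8, 1/5 · 5/14 = 1/14, 1/5 · 1/14 = 1/70, 1/5 · 1/56 = 1/280, 1/5 · 0 = 0; summing to 3/14.
By Bayes' rule, P(r = 4 | data) = (1/70) / (3/14) = 1/15.

0.0667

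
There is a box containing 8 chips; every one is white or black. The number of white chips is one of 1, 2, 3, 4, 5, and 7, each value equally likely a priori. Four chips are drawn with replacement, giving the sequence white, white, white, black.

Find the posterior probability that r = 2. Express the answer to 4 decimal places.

Compute the likelihood of the observed sequence for each case: P(data | r = 1) = (1/8)(1/8)(1/8)(7/8) = 0.001709; P(data | r = 2) = (2/8)(2/8)(2/8)(6/8) = 0.011719; P(data | r = 3) = (3/8)(3/8)(3/8)(5/8) = 0.032959; P(data | r = 4) = (4/8)(4/8)(4/8)(4/8) = 0.0625; P(data | r = 5) = (5/8)(5/8)(5/8)(3/8) = 0.091553; P(data | r = 7) = (7/8)(7/8)(7/8)(1/8) = 0.08374.
Weighting by the prior gives 1/6 · 0.001709 = 0.00028483, 1/6 · 0.011719 = 0.0019531, 1/6 · 0.032959 = 0.0054932, 1/6 · 0.0625 = 0.010417, 1/6 · 0.091553 = 0.015259, 1/6 · 0.08374 = 0.013957; these sum to 0.047363.
Hence P(r = 2 | data) = (0.0019531) / (0.047363) = 0.041237.

0.0412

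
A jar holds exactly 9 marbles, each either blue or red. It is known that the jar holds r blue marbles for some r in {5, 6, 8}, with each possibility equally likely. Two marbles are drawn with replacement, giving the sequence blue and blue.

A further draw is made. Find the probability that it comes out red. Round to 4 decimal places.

0.2418

For each hypothesis, P(data | H) works out to: P(data | r = 5) = (5/9)(5/9) = 25/81; P(data | r = 6) = (6/9)(6/9) = 4/9; P(data | r = 8) = (8/9)(8/9) = 64/81.
The prior-weighted likelihoods are 1/3 · 25/81 = 25/243, 1/3 · 4/9 = 4/27, 1/3 · 64/81 = 64/243; summing to 125/243.
Dividing through by the total gives posterior P(r = 5 | data) = 0.2, P(r = 6 | data) = 0.288, P(r = 8 | data) = 0.512.
The predictive probability is P(red next | data) = (4/9)(0.2) + (1/3)(0.288) + (1/9)(0.512) = 0.24178.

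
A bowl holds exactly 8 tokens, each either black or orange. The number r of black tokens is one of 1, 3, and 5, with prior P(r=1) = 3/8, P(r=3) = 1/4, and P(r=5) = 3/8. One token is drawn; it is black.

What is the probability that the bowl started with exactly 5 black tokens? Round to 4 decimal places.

0.6250

Compute the likelihood of this draw for each case: P(data | r = 1) = (1/8) = 1/8; P(data | r = 3) = (3/8) = 3/8; P(data | r = 5) = (5/8) = 5/8.
Multiplying each by its prior: 3/8 · 1/8 = 3/64, 1/4 · 3/8 = 3/32, 3/8 · 5/8 = 15/64; summing to 3/8.
So P(r = 5 | data) = (15/64) / (3/8) = 5/8.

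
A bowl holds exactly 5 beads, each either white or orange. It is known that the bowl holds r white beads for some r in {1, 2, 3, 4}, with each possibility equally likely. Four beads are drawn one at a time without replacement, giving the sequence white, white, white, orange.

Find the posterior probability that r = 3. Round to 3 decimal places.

The likelihood of the observed sequence under each hypothesis: P(data | r = 1) = (1/5)(0/4) = 0; P(data | r = 2) = (2/5)(1/4)(0/3) = 0; P(data | r = 3) = (3/5)(2/4)(1/3)(2/2) = 1/10; P(data | r = 4) = (4/5)(3/4)(2/3)(1/2) = 1/5.
Multiplying each by its prior: 1/4 · 0 = 0, 1/4 · 0 = 0, 1/4 · 1/10 = 1/40, 1/4 · 1/5 = 1/20; summing to 3/40.
By Bayes' rule, P(r = 3 | data) = (1/40) / (3/40) = 1/3.

0.333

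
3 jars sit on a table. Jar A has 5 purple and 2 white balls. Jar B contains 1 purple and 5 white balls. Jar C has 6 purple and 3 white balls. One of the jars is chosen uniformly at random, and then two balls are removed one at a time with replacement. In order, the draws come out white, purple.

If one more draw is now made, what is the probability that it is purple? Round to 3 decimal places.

0.561

For each hypothesis, P(data | H) works out to: P(data | jar A) = (2/7)(5/7) = 0.20408; P(data | jar B) = (5/6)(1/6) = 0.13889; P(data | jar C) = (3/9)(6/9) = 0.22222.
The prior-weighted likelihoods are 1/3 · 0.20408 = 0.068027, 1/3 · 0.13889 = 0.046296, 1/3 · 0.22222 = 0.074074; with total 0.1884.
Dividing through by the total gives posterior P(jar A | data) = 0.36108, P(jar B | data) = 0.24574, P(jar C | data) = 0.39318.
Averaging over the posterior, P(purple next | data) = (5/7)(0.36108) + (1/6)(0.24574) + (2/3)(0.39318) = 0.56099.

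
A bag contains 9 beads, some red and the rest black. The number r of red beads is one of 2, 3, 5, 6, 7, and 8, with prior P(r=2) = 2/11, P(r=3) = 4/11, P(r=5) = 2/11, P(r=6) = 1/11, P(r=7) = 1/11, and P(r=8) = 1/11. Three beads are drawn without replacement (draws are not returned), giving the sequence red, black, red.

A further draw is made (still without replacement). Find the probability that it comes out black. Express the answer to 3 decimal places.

For each hypothesis, P(data | H) works out to: P(data | r = 2) = (2/9)(7/8)(1/7) = 0.027778; P(data | r = 3) = (3/9)(6/8)(2/7) = 0.071429; P(data | r = 5) = (5/9)(4/8)(4/7) = 0.15873; P(data | r = 6) = (6/9)(3/8)(5/7) = 0.17857; P(data | r = 7) = (7/9)(2/8)(6/7) = 0.16667; P(data | r = 8) = (8/9)(1/8)(7/7) = 0.11111.
Weighting by the prior gives 2/11 · 0.027778 = 0.0050505, 4/11 · 0.071429 = 0.025974, 2/11 · 0.15873 = 0.02886, 1/11 · 0.17857 = 0.016234, 1/11 · 0.16667 = 0.015152, 1/11 · 0.11111 = 0.010101; these sum to 0.10137.
Dividing through by the total gives posterior P(r = 2 | data) = 0.049822, P(r = 3 | data) = 0.25623, P(r = 5 | data) = 0.2847, P(r = 6 | data) = 0.16014, P(r = 7 | data) = 0.14947, P(r = 8 | data) = 0.099644.
The predictive probability is P(black next | data) = (1)(0.049822) + (5/6)(0.25623) + (1/2)(0.2847) + (1/3)(0.16014) + (1/6)(0.14947) + (0)(0.099644) = 0.48399.

0.484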